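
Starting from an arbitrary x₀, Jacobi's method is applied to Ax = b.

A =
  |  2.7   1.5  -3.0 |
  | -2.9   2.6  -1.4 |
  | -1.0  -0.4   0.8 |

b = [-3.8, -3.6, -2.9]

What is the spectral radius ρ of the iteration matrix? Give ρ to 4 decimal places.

Diagonal D = diag(2.7, 2.6, 0.8); L, U strict lower/upper.
Jacobi T = -D⁻¹(L+U): T[1,2] = -(-1.4)/(2.6) = +0.5385; T[1,1] = 0.
  T[0,:] = [+0.0000 -0.5556 +1.1111]
  T[1,:] = [+1.1154 +0.0000 +0.5385]
  T[2,:] = [+1.2500 +0.5000 +0.0000]
|λ(T)| sorted: 1.1214, 0.8694, 0.2520.
spectral radius ρ = 1.1214; 1.1214 > 1 ⇒ diverges.

1.1214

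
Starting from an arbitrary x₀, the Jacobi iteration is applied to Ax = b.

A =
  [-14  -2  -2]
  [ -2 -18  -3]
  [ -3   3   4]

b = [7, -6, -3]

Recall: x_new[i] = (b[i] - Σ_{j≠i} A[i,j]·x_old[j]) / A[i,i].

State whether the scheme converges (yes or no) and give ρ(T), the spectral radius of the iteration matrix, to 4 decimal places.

A = D + L + U where D = diag(-14, -18, 4).
Jacobi: T = -D⁻¹(L+U), T[2,0] = -(-3)/(4) = +0.7500; T[2,2] = 0.
  T[0,:] = [+0.0000  -0.1429  -0.1429]
  T[1,:] = [-0.1111  +0.0000  -0.1667]
  T[2,:] = [+0.7500  -0.7500  +0.0000]
|λ(T)| sorted: 0.2416, 0.1570, 0.1570.
ρ(T) = max|λ| = 0.2416; 0.2416 < 1: convergent.

yes, ρ = 0.2416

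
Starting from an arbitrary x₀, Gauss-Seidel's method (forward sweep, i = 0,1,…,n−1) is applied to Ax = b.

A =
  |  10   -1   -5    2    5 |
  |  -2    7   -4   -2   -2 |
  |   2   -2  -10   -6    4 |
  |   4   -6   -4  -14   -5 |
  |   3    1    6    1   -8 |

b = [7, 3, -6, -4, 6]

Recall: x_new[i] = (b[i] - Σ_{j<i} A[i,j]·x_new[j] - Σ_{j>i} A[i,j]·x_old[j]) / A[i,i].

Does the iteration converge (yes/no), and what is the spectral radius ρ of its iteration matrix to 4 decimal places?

Split A = D + L + U, D = diag(10, 7, -10, -14, -8).
T_GS = -(D+L)⁻¹U: row 0 first, T[0,1] = -(-1)/(10) = +0.1000; later rows by forward substitution.
  T[0,:] = [+0.0000 +0.1000 +0.5000 -0.2000 -0.5000]
  T[1,:] = [+0.0000 +0.0286 +0.7143 +0.2286 +0.1429]
  T[2,:] = [+0.0000 +0.0143 -0.0429 -0.6857 +0.2714]
  T[3,:] = [+0.0000 +0.0122 -0.1510 +0.0408 -0.6388]
  T[4,:] = [+0.0000 +0.0533 +0.2258 -0.5556 -0.0459]
|roots of det(T-λI)|: 0.8246, 0.6083, 0.1866, 0.0491, 0.0000.
spectral radius ρ = 0.8246; 0.8246 < 1 ⇒ converges.

yes, ρ = 0.8246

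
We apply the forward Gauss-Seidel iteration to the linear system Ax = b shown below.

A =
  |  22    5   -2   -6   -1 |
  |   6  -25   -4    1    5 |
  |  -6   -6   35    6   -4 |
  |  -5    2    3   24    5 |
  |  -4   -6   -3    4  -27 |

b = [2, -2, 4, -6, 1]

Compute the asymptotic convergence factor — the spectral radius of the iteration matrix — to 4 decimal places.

0.2443

Write A = D+L+U with D = diag(22, -25, 35, 24, -27).
Gauss-Seidel: T = -(D+L)⁻¹U, row 0 first, T[0,2] = -(-2)/(22) = +0.0909; later rows by forward substitution.
  T[0,:] = [+0.0000, -0.2273, +0.0909, +0.2727, +0.0455]
  T[1,:] = [+0.0000, -0.0545, -0.1382, +0.1055, +0.2109]
  T[2,:] = [+0.0000, -0.0483, -0.0081, -0.1066, +0.1582]
  T[3,:] = [+0.0000, -0.0368, +0.0315, +0.0614, -0.2362]
  T[4,:] = [+0.0000, +0.0457, +0.0228, -0.0429, -0.1062]
|eigenvalues of T|: 0.2443, 0.1276, 0.1276, 0.0484, 0.0000.
ρ = 0.2443; 0.2443 < 1, so it converges for any x₀.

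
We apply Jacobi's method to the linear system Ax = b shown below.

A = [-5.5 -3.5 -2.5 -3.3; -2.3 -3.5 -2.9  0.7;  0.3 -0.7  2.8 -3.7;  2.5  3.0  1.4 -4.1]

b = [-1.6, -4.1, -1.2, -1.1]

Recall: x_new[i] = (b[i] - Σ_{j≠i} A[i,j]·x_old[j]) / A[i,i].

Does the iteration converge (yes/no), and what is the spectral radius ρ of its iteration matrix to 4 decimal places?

no, ρ = 1.2278

Write A = D+L+U with D = diag(-5.5, -3.5, 2.8, -4.1).
Jacobi T = -D⁻¹(L+U): T[0,3] = -(-3.3)/(-5.5) = -0.6000; T[0,0] = 0.
  T[0,:] = [+0.0000 -0.6364 -0.4545 -0.6000]
  T[1,:] = [-0.6571 +0.0000 -0.8286 +0.2000]
  T[2,:] = [-0.1071 +0.2500 +0.0000 +1.3214]
  T[3,:] = [+0.6098 +0.7317 +0.3415 +0.0000]
moduli |λ_i(T)| = 1.2278, 0.8029, 0.8029, 0.5402.
ρ = 1.2278; 1.2278 > 1, so it fails to converge.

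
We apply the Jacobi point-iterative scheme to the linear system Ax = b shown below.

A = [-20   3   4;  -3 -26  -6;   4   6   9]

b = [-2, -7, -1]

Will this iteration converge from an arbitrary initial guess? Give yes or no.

yes

Write A = D+L+U with D = diag(-20, -26, 9).
Jacobi T = -D⁻¹(L+U): T[2,1] = -(6)/(9) = -0.6667; T[2,2] = 0.
  T[0,:] = [+0.0000 +0.1500 +0.2000]
  T[1,:] = [-0.1154 +0.0000 -0.2308]
  T[2,:] = [-0.4444 -0.6667 +0.0000]
|eigenvalues of T|: 0.3637, 0.2909, 0.2909.
ρ = 0.3637; 0.3637 < 1: convergent.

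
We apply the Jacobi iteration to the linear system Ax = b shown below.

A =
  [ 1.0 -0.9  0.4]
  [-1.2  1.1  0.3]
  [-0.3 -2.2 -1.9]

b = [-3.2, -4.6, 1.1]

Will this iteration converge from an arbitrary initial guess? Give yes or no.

Write A = D+L+U with D = diag(1, 1.1, -1.9).
T_J = -D⁻¹(L+U): T[2,1] = -(-2.2)/(-1.9) = -1.1579; T[2,2] = 0.
  T[0,:] = [+0.0000 +0.9000 -0.4000]
  T[1,:] = [+1.0909 +0.0000 -0.2727]
  T[2,:] = [-0.1579 -1.1579 +0.0000]
|λ(T)| sorted: 1.3303, 0.8481, 0.4822.
ρ = 1.3303; 1.3303 > 1: divergent.

no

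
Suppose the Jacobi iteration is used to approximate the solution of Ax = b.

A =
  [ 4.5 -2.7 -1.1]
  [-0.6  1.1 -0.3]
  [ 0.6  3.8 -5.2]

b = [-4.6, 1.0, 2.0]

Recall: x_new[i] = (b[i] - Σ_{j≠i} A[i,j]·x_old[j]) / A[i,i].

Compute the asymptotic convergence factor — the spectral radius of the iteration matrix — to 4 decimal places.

0.8333

Diagonal D = diag(4.5, 1.1, -5.2); L, U strict lower/upper.
T_J = -D⁻¹(L+U): T[2,0] = -(0.6)/(-5.2) = +0.1154; T[2,2] = 0.
  T[0,:] = [+0.0000  +0.6000  +0.2444]
  T[1,:] = [+0.5455  +0.0000  +0.2727]
  T[2,:] = [+0.1154  +0.7308  +0.0000]
|λ(T)| sorted: 0.8333, 0.6010, 0.2322.
spectral radius ρ = 0.8333; 0.8333 < 1, so it converges for any x₀.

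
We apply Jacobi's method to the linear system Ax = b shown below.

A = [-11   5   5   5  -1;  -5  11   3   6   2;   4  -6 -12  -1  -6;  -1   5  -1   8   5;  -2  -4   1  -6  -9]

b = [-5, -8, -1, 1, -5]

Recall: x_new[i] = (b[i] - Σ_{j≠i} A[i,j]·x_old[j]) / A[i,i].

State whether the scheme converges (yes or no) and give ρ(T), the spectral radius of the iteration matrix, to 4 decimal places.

no, ρ = 1.2234

Diagonal D = diag(-11, 11, -12, 8, -9); L, U strict lower/upper.
Jacobi: T = -D⁻¹(L+U), T[1,3] = -(6)/(11) = -0.5455; T[1,1] = 0.
  T[0,:] = [+0.0000, +0.4545, +0.4545, +0.4545, -0.0909]
  T[1,:] = [+0.4545, +0.0000, -0.2727, -0.5455, -0.1818]
  T[2,:] = [+0.3333, -0.5000, +0.0000, -0.0833, -0.5000]
  T[3,:] = [+0.1250, -0.6250, +0.1250, +0.0000, -0.6250]
  T[4,:] = [-0.2222, -0.4444, +0.1111, -0.6667, +0.0000]
|eigenvalues of T|: 1.2234, 0.8624, 0.5691, 0.3299, 0.1217.
ρ = 1.2234; 1.2234 > 1 ⇒ diverges.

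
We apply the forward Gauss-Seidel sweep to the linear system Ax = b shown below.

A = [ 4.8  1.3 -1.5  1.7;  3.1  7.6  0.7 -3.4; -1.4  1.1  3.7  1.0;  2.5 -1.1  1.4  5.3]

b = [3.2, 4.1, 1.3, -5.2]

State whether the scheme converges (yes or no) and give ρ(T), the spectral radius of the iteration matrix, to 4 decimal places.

yes, ρ = 0.8872

Write A = D+L+U with D = diag(4.8, 7.6, 3.7, 5.3).
Gauss-Seidel: T = -(D+L)⁻¹U, row 0 first, T[0,3] = -(1.7)/(4.8) = -0.3542; later rows by forward substitution.
  T[0,:] = [+0.0000  -0.2708  +0.3125  -0.3542]
  T[1,:] = [+0.0000  +0.1105  -0.2196  +0.5918]
  T[2,:] = [+0.0000  -0.1353  +0.1835  -0.5802]
  T[3,:] = [+0.0000  +0.1864  -0.2415  +0.4432]
|roots of det(T-λI)|: 0.8872, 0.1203, 0.0298, 0.0000.
ρ = 0.8872; 0.8872 < 1: convergent.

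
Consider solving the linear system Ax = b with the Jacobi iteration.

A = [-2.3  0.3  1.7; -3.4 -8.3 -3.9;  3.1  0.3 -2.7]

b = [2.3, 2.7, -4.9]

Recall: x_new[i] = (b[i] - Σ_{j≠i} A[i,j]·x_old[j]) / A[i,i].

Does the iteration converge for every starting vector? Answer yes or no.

Split A = D + L + U, D = diag(-2.3, -8.3, -2.7).
Jacobi T = -D⁻¹(L+U): T[2,0] = -(3.1)/(-2.7) = +1.1481; T[2,2] = 0.
  T[0,:] = [+0.0000  +0.1304  +0.7391]
  T[1,:] = [-0.4096  +0.0000  -0.4699]
  T[2,:] = [+1.1481  +0.1111  +0.0000]
moduli |λ_i(T)| = 0.9249, 0.7809, 0.1440.
ρ(T) = max|λ| = 0.9249; 0.9249 < 1, so it converges for any x₀.

yes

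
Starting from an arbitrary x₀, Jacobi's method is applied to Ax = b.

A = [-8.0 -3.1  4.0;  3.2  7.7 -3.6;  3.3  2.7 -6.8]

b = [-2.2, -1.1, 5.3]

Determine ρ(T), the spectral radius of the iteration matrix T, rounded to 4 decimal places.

0.8843

Let D = diag(-8, 7.7, -6.8); L, U the strict triangles.
Jacobi: T = -D⁻¹(L+U), T[0,1] = -(-3.1)/(-8) = -0.3875; T[0,0] = 0.
  T[0,:] = [+0.0000, -0.3875, +0.5000]
  T[1,:] = [-0.4156, +0.0000, +0.4675]
  T[2,:] = [+0.4853, +0.3971, +0.0000]
moduli |λ_i(T)| = 0.8843, 0.4950, 0.3893.
spectral radius ρ = 0.8843; 0.8843 < 1 ⇒ converges.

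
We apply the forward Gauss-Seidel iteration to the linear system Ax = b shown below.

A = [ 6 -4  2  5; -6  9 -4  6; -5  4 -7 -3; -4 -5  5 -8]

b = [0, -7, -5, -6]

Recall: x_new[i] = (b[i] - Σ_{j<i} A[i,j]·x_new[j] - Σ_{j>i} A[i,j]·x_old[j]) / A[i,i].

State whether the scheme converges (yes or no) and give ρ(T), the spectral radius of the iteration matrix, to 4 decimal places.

no, ρ = 1.6091

Diagonal D = diag(6, 9, -7, -8); L, U strict lower/upper.
Gauss-Seidel: T = -(D+L)⁻¹U, row 0 first, T[0,2] = -(2)/(6) = -0.3333; later rows by forward substitution.
  T[0,:] = [+0.0000 +0.6667 -0.3333 -0.8333]
  T[1,:] = [+0.0000 +0.4444 +0.2222 -1.2222]
  T[2,:] = [+0.0000 -0.2222 +0.3651 -0.5317]
  T[3,:] = [+0.0000 -0.7500 +0.2560 +0.8482]
eigenvalue magnitudes: 1.6091, 0.1986, 0.1986, 0.0000.
ρ(T) = max|λ| = 1.6091; 1.6091 > 1: divergent.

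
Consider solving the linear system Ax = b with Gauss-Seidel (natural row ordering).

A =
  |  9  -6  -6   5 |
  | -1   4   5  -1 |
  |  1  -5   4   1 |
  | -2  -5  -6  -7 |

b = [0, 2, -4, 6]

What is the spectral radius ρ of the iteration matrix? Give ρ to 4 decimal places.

1.5202

Split A = D + L + U, D = diag(9, 4, 4, -7).
GS T = -(D+L)⁻¹U: row 0 first, T[0,3] = -(5)/(9) = -0.5556; later rows by forward substitution.
  T[0,:] = [+0.0000 +0.6667 +0.6667 -0.5556]
  T[1,:] = [+0.0000 +0.1667 -1.0833 +0.1111]
  T[2,:] = [+0.0000 +0.0417 -1.5208 +0.0278]
  T[3,:] = [+0.0000 -0.3452 +1.8869 +0.0556]
|λ(T)| sorted: 1.5202, 0.1979, 0.1979, 0.0000.
spectral radius ρ = 1.5202; 1.5202 > 1 ⇒ diverges.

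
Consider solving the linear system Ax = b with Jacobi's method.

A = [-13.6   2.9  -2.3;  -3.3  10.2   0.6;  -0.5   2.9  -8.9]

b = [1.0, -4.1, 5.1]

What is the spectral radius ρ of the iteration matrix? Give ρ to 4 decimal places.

0.3328

Write A = D+L+U with D = diag(-13.6, 10.2, -8.9).
T_J = -D⁻¹(L+U): T[2,1] = -(2.9)/(-8.9) = +0.3258; T[2,2] = 0.
  T[0,:] = [+0.0000 +0.2132 -0.1691]
  T[1,:] = [+0.3235 +0.0000 -0.0588]
  T[2,:] = [-0.0562 +0.3258 +0.0000]
|λ(T)| sorted: 0.3328, 0.2268, 0.2268.
ρ(T) = max|λ| = 0.3328; 0.3328 < 1: convergent.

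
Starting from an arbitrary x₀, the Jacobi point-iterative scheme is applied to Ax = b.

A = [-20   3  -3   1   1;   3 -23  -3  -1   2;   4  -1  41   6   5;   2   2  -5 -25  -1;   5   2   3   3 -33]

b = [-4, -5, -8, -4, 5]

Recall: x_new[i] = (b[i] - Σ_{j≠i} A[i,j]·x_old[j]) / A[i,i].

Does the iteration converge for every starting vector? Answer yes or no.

yes

Split A = D + L + U, D = diag(-20, -23, 41, -25, -33).
Jacobi T = -D⁻¹(L+U): T[4,3] = -(3)/(-33) = +0.0909; T[4,4] = 0.
  T[0,:] = [+0.0000, +0.1500, -0.1500, +0.0500, +0.0500]
  T[1,:] = [+0.1304, +0.0000, -0.1304, -0.0435, +0.0870]
  T[2,:] = [-0.0976, +0.0244, +0.0000, -0.1463, -0.1220]
  T[3,:] = [+0.0800, +0.0800, -0.2000, +0.0000, -0.0400]
  T[4,:] = [+0.1515, +0.0606, +0.0909, +0.0909, +0.0000]
eigenvalue magnitudes: 0.3263, 0.1991, 0.1991, 0.1451, 0.0725.
spectral radius ρ = 0.3263; 0.3263 < 1, so it converges for any x₀.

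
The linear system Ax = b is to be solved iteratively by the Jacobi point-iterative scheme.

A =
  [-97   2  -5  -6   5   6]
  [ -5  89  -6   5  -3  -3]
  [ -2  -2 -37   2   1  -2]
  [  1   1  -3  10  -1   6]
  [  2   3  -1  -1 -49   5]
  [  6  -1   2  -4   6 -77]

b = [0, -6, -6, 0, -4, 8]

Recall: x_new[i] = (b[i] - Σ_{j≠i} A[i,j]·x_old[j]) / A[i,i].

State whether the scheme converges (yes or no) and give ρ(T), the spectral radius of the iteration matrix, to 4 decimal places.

Diagonal D = diag(-97, 89, -37, 10, -49, -77); L, U strict lower/upper.
T_J = -D⁻¹(L+U): T[4,1] = -(3)/(-49) = +0.0612; T[4,4] = 0.
  T[0,:] = [+0.0000 +0.0206 -0.0515 -0.0619 +0.0515 +0.0619]
  T[1,:] = [+0.0562 +0.0000 +0.0674 -0.0562 +0.0337 +0.0337]
  T[2,:] = [-0.0541 -0.0541 +0.0000 +0.0541 +0.0270 -0.0541]
  T[3,:] = [-0.1000 -0.1000 +0.3000 +0.0000 +0.1000 -0.6000]
  T[4,:] = [+0.0408 +0.0612 -0.0204 -0.0204 +0.0000 +0.1020]
  T[5,:] = [+0.0779 -0.0130 +0.0260 -0.0519 +0.0779 +0.0000]
moduli |λ_i(T)| = 0.3078, 0.2144, 0.0832, 0.0630, 0.0630, 0.0408.
ρ(T) = max|λ| = 0.3078; 0.3078 < 1 ⇒ converges.

yes, ρ = 0.3078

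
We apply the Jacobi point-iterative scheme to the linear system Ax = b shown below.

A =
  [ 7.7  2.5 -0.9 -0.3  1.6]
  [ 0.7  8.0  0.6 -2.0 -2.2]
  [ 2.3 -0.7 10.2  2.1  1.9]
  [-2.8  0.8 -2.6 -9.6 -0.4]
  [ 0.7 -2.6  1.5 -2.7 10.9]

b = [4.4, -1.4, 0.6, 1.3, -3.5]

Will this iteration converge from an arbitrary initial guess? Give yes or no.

yes

Let D = diag(7.7, 8, 10.2, -9.6, 10.9); L, U the strict triangles.
Jacobi T = -D⁻¹(L+U): T[4,3] = -(-2.7)/(10.9) = +0.2477; T[4,4] = 0.
  T[0,:] = [+0.0000 -0.3247 +0.1169 +0.0390 -0.2078]
  T[1,:] = [-0.0875 +0.0000 -0.0750 +0.2500 +0.2750]
  T[2,:] = [-0.2255 +0.0686 +0.0000 -0.2059 -0.1863]
  T[3,:] = [-0.2917 +0.0833 -0.2708 +0.0000 -0.0417]
  T[4,:] = [-0.0642 +0.2385 -0.1376 +0.2477 +0.0000]
|eigenvalues of T|: 0.5098, 0.3203, 0.3203, 0.2735, 0.1605.
spectral radius ρ = 0.5098; 0.5098 < 1 ⇒ converges.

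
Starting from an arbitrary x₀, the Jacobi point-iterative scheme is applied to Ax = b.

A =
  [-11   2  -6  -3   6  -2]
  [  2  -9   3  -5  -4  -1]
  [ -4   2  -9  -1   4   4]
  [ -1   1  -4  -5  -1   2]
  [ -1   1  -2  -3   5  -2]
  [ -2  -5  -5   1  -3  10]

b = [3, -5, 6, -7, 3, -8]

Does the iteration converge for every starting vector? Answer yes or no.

no

Write A = D+L+U with D = diag(-11, -9, -9, -5, 5, 10).
Jacobi: T = -D⁻¹(L+U), T[1,2] = -(3)/(-9) = +0.3333; T[1,1] = 0.
  T[0,:] = [+0.0000 +0.1818 -0.5455 -0.2727 +0.5455 -0.1818]
  T[1,:] = [+0.2222 +0.0000 +0.3333 -0.5556 -0.4444 -0.1111]
  T[2,:] = [-0.4444 +0.2222 +0.0000 -0.1111 +0.4444 +0.4444]
  T[3,:] = [-0.2000 +0.2000 -0.8000 +0.0000 -0.2000 +0.4000]
  T[4,:] = [+0.2000 -0.2000 +0.4000 +0.6000 +0.0000 +0.4000]
  T[5,:] = [+0.2000 +0.5000 +0.5000 -0.1000 +0.3000 +0.0000]
moduli |λ_i(T)| = 1.1933, 0.8433, 0.7011, 0.7011, 0.4695, 0.3767.
ρ(T) = max|λ| = 1.1933; 1.1933 > 1, so it fails to converge.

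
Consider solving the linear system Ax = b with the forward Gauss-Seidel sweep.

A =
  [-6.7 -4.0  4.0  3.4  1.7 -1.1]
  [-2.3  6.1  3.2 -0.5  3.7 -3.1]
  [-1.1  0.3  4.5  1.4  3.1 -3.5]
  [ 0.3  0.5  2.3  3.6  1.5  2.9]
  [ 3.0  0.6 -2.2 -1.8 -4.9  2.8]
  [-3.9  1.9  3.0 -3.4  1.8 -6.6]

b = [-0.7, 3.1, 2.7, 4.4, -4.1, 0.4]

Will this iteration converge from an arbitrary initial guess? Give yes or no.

no

Diagonal D = diag(-6.7, 6.1, 4.5, 3.6, -4.9, -6.6); L, U strict lower/upper.
Gauss-Seidel: T = -(D+L)⁻¹U, row 0 first, T[0,4] = -(1.7)/(-6.7) = +0.2537; later rows by forward substitution.
  T[0,:] = [+0.0000  -0.5970  +0.5970  +0.5075  +0.2537  -0.1642]
  T[1,:] = [+0.0000  -0.2251  -0.2995  +0.2733  -0.5109  +0.4463]
  T[2,:] = [+0.0000  -0.1309  +0.1659  -0.2053  -0.5928  +0.7079]
  T[3,:] = [+0.0000  +0.1647  -0.1141  +0.0509  +0.0119  -1.3061]
  T[4,:] = [+0.0000  -0.3948  +0.2963  +0.4176  +0.3546  +0.6875]
  T[5,:] = [+0.0000  +0.0360  -0.2240  -0.2268  -0.4759  +1.4076]
moduli |λ_i(T)| = 1.2843, 0.4325, 0.3647, 0.3647, 0.1856, 0.0000.
ρ(T) = max|λ| = 1.2843; 1.2843 > 1 ⇒ diverges.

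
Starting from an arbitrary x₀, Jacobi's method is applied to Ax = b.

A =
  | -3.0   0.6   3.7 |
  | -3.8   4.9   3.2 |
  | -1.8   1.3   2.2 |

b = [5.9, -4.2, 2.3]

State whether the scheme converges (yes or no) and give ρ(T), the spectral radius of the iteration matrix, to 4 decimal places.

no, ρ = 1.4222

A = D + L + U where D = diag(-3, 4.9, 2.2).
Jacobi T = -D⁻¹(L+U): T[2,1] = -(1.3)/(2.2) = -0.5909; T[2,2] = 0.
  T[0,:] = [+0.0000 +0.2000 +1.2333]
  T[1,:] = [+0.7755 +0.0000 -0.6531]
  T[2,:] = [+0.8182 -0.5909 +0.0000]
moduli |λ_i(T)| = 1.4222, 0.8931, 0.5291.
spectral radius ρ = 1.4222; 1.4222 > 1: divergent.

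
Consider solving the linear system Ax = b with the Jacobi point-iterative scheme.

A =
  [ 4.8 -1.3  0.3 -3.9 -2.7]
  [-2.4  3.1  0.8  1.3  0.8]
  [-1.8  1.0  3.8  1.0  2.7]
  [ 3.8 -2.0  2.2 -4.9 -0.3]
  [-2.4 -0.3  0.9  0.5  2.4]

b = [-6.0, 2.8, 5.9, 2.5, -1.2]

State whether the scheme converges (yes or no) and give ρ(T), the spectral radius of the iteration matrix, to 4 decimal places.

Split A = D + L + U, D = diag(4.8, 3.1, 3.8, -4.9, 2.4).
T_J = -D⁻¹(L+U): T[1,3] = -(1.3)/(3.1) = -0.4194; T[1,1] = 0.
  T[0,:] = [+0.0000 +0.2708 -0.0625 +0.8125 +0.5625]
  T[1,:] = [+0.7742 +0.0000 -0.2581 -0.4194 -0.2581]
  T[2,:] = [+0.4737 -0.2632 +0.0000 -0.2632 -0.7105]
  T[3,:] = [+0.7755 -0.4082 +0.4490 +0.0000 -0.0612]
  T[4,:] = [+1.0000 +0.1250 -0.3750 -0.2083 +0.0000]
|roots of det(T-λI)|: 1.3300, 1.0321, 0.6918, 0.4100, 0.0161.
spectral radius ρ = 1.3300; 1.3300 > 1 ⇒ diverges.

no, ρ = 1.3300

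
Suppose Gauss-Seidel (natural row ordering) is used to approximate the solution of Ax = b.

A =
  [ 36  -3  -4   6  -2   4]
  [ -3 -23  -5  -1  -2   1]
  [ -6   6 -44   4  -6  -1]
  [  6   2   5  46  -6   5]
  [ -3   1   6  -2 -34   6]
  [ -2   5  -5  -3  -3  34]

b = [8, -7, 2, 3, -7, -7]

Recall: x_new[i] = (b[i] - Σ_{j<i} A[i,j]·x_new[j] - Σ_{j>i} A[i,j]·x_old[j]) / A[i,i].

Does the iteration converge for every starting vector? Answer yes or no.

Split A = D + L + U, D = diag(36, -23, -44, 46, -34, 34).
Gauss-Seidel: T = -(D+L)⁻¹U, row 0 first, T[0,2] = -(-4)/(36) = +0.1111; later rows by forward substitution.
  T[0,:] = [+0.0000, +0.0833, +0.1111, -0.1667, +0.0556, -0.1111]
  T[1,:] = [+0.0000, -0.0109, -0.2319, -0.0217, -0.0942, +0.0580]
  T[2,:] = [+0.0000, -0.0128, -0.0468, +0.1107, -0.1568, +0.0003]
  T[3,:] = [+0.0000, -0.0090, +0.0007, +0.0107, +0.1443, -0.0968]
  T[4,:] = [+0.0000, -0.0094, -0.0249, +0.0330, -0.0438, +0.1937]
  T[5,:] = [+0.0000, +0.0030, +0.0316, +0.0135, +0.0029, -0.0065]
|eigenvalues of T|: 0.1977, 0.0952, 0.0952, 0.0880, 0.0141, 0.0000.
ρ = 0.1977; 0.1977 < 1: convergent.

yes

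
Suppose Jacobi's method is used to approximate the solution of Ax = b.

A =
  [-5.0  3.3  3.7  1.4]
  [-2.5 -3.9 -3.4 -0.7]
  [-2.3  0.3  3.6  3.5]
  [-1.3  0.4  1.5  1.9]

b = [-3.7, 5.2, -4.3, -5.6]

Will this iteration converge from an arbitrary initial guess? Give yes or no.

Write A = D+L+U with D = diag(-5, -3.9, 3.6, 1.9).
T_J = -D⁻¹(L+U): T[2,3] = -(3.5)/(3.6) = -0.9722; T[2,2] = 0.
  T[0,:] = [+0.0000, +0.6600, +0.7400, +0.2800]
  T[1,:] = [-0.6410, +0.0000, -0.8718, -0.1795]
  T[2,:] = [+0.6389, -0.0833, +0.0000, -0.9722]
  T[3,:] = [+0.6842, -0.2105, -0.7895, +0.0000]
eigenvalue magnitudes: 1.4904, 0.8119, 0.7424, 0.7424.
ρ = 1.4904; 1.4904 > 1 ⇒ diverges.

no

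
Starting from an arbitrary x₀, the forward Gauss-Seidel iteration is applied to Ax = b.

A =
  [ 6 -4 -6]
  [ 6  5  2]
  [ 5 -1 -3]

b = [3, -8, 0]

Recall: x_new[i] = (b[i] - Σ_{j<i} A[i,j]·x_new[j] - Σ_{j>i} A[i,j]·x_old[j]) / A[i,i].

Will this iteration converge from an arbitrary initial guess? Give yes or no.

Let D = diag(6, 5, -3); L, U the strict triangles.
Gauss-Seidel: T = -(D+L)⁻¹U, row 0 first, T[0,1] = -(-4)/(6) = +0.6667; later rows by forward substitution.
  T[0,:] = [+0.0000, +0.6667, +1.0000]
  T[1,:] = [+0.0000, -0.8000, -1.6000]
  T[2,:] = [+0.0000, +1.3778, +2.2000]
|roots of det(T-λI)|: 0.9134, 0.4866, 0.0000.
spectral radius ρ = 0.9134; 0.9134 < 1: convergent.

yes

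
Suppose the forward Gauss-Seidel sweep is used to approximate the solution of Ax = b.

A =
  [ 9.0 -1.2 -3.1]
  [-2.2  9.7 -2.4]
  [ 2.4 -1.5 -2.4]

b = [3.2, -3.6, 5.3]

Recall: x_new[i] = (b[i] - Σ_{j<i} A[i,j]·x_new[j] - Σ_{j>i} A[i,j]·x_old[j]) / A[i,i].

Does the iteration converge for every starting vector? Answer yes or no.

A = D + L + U where D = diag(9, 9.7, -2.4).
T_GS = -(D+L)⁻¹U: row 0 first, T[0,1] = -(-1.2)/(9) = +0.1333; later rows by forward substitution.
  T[0,:] = [+0.0000, +0.1333, +0.3444]
  T[1,:] = [+0.0000, +0.0302, +0.3255]
  T[2,:] = [+0.0000, +0.1144, +0.1410]
|roots of det(T-λI)|: 0.2864, 0.1152, 0.0000.
spectral radius ρ = 0.2864; 0.2864 < 1 ⇒ converges.

yes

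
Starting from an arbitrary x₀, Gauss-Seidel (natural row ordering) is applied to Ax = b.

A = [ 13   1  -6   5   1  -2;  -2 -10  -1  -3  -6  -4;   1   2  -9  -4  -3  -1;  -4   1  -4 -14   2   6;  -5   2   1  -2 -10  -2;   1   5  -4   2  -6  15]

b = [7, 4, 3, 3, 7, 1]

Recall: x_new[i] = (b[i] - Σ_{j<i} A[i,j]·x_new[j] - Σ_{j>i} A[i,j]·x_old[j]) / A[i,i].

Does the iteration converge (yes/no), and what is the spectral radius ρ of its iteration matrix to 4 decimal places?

yes, ρ = 0.5609

Diagonal D = diag(13, -10, -9, -14, -10, 15); L, U strict lower/upper.
T_GS = -(D+L)⁻¹U: row 0 first, T[0,4] = -(1)/(13) = -0.0769; later rows by forward substitution.
  T[0,:] = [+0.0000  -0.0769  +0.4615  -0.3846  -0.0769  +0.1538]
  T[1,:] = [+0.0000  +0.0154  -0.1923  -0.2231  -0.5846  -0.4308]
  T[2,:] = [+0.0000  -0.0051  +0.0085  -0.5368  -0.4718  -0.1897]
  T[3,:] = [+0.0000  +0.0245  -0.1480  +0.2473  +0.2579  +0.4081]
  T[4,:] = [+0.0000  +0.0361  -0.2388  +0.0446  -0.1772  -0.4637]
  T[5,:] = [+0.0000  +0.0098  -0.0402  -0.0583  -0.0311  -0.1571]
|λ(T)| sorted: 0.5609, 0.3701, 0.1659, 0.1659, 0.0011, 0.0000.
ρ(T) = max|λ| = 0.5609; 0.5609 < 1: convergent.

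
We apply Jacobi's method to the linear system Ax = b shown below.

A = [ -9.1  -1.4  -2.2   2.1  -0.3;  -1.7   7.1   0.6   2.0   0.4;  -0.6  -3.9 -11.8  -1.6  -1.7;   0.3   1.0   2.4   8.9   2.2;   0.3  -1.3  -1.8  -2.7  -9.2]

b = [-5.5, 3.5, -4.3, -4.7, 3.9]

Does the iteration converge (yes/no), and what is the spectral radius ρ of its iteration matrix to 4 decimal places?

yes, ρ = 0.5623

Split A = D + L + U, D = diag(-9.1, 7.1, -11.8, 8.9, -9.2).
Jacobi T = -D⁻¹(L+U): T[2,0] = -(-0.6)/(-11.8) = -0.0508; T[2,2] = 0.
  T[0,:] = [+0.0000  -0.1538  -0.2418  +0.2308  -0.0330]
  T[1,:] = [+0.2394  +0.0000  -0.0845  -0.2817  -0.0563]
  T[2,:] = [-0.0508  -0.3305  +0.0000  -0.1356  -0.1441]
  T[3,:] = [-0.0337  -0.1124  -0.2697  +0.0000  -0.2472]
  T[4,:] = [+0.0326  -0.1413  -0.1957  -0.2935  +0.0000]
eigenvalue magnitudes: 0.5623, 0.3010, 0.2405, 0.2405, 0.2244.
ρ(T) = max|λ| = 0.5623; 0.5623 < 1: convergent.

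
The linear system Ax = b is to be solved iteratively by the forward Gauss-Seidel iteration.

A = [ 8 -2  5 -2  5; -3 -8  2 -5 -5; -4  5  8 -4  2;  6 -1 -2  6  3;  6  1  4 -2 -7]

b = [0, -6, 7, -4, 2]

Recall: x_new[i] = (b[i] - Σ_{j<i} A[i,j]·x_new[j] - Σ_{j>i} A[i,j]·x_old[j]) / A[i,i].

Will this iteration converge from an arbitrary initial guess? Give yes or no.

no

Split A = D + L + U, D = diag(8, -8, 8, 6, -7).
Gauss-Seidel: T = -(D+L)⁻¹U, row 0 first, T[0,2] = -(5)/(8) = -0.6250; later rows by forward substitution.
  T[0,:] = [+0.0000, +0.2500, -0.6250, +0.2500, -0.6250]
  T[1,:] = [+0.0000, -0.0938, +0.4844, -0.7188, -0.3906]
  T[2,:] = [+0.0000, +0.1836, -0.6152, +1.0742, -0.3184]
  T[3,:] = [+0.0000, -0.2044, +0.5007, -0.0117, -0.0462]
  T[4,:] = [+0.0000, +0.3642, -0.9611, +0.7288, -0.7602]
|λ(T)| sorted: 1.4700, 0.5728, 0.5319, 0.0299, 0.0000.
ρ(T) = max|λ| = 1.4700; 1.4700 > 1: divergent.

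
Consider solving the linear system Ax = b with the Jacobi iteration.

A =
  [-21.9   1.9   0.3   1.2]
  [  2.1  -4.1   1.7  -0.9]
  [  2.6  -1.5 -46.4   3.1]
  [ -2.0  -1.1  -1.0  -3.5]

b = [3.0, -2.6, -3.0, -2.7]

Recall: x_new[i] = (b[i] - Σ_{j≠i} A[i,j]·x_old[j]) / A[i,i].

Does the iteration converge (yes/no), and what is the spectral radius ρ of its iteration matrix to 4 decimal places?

yes, ρ = 0.2587

Let D = diag(-21.9, -4.1, -46.4, -3.5); L, U the strict triangles.
Jacobi T = -D⁻¹(L+U): T[0,1] = -(1.9)/(-21.9) = +0.0868; T[0,0] = 0.
  T[0,:] = [+0.0000, +0.0868, +0.0137, +0.0548]
  T[1,:] = [+0.5122, +0.0000, +0.4146, -0.2195]
  T[2,:] = [+0.0560, -0.0323, +0.0000, +0.0668]
  T[3,:] = [-0.5714, -0.3143, -0.2857, +0.0000]
|roots of det(T-λI)|: 0.2587, 0.2153, 0.2153, 0.0864.
spectral radius ρ = 0.2587; 0.2587 < 1: convergent.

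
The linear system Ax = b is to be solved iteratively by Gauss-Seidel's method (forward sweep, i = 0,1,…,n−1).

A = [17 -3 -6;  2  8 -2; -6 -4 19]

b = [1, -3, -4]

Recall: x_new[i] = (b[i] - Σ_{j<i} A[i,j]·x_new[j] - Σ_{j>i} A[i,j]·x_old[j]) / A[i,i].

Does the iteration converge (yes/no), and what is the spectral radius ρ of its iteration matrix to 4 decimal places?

yes, ρ = 0.1792

Diagonal D = diag(17, 8, 19); L, U strict lower/upper.
GS T = -(D+L)⁻¹U: row 0 first, T[0,1] = -(-3)/(17) = +0.1765; later rows by forward substitution.
  T[0,:] = [+0.0000, +0.1765, +0.3529]
  T[1,:] = [+0.0000, -0.0441, +0.1618]
  T[2,:] = [+0.0000, +0.0464, +0.1455]
|roots of det(T-λI)|: 0.1792, 0.0778, 0.0000.
spectral radius ρ = 0.1792; 0.1792 < 1 ⇒ converges.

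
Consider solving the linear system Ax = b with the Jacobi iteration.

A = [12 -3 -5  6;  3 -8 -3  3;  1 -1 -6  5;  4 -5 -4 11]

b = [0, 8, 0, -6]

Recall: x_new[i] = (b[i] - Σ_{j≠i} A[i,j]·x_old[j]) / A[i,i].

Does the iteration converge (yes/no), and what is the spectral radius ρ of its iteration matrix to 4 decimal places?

Write A = D+L+U with D = diag(12, -8, -6, 11).
T_J = -D⁻¹(L+U): T[2,1] = -(-1)/(-6) = -0.1667; T[2,2] = 0.
  T[0,:] = [+0.0000  +0.2500  +0.4167  -0.5000]
  T[1,:] = [+0.3750  +0.0000  -0.3750  +0.3750]
  T[2,:] = [+0.1667  -0.1667  +0.0000  +0.8333]
  T[3,:] = [-0.3636  +0.4545  +0.3636  +0.0000]
|eigenvalues of T|: 1.1630, 0.4203, 0.4203, 0.3734.
spectral radius ρ = 1.1630; 1.1630 > 1 ⇒ diverges.

no, ρ = 1.1630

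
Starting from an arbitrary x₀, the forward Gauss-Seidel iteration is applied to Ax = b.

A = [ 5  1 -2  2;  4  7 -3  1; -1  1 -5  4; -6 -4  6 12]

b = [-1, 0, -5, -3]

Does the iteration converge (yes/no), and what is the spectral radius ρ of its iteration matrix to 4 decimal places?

yes, ρ = 0.9240

Let D = diag(5, 7, -5, 12); L, U the strict triangles.
T_GS = -(D+L)⁻¹U: row 0 first, T[0,1] = -(1)/(5) = -0.2000; later rows by forward substitution.
  T[0,:] = [+0.0000, -0.2000, +0.4000, -0.4000]
  T[1,:] = [+0.0000, +0.1143, +0.2000, +0.0857]
  T[2,:] = [+0.0000, +0.0629, -0.0400, +0.8971]
  T[3,:] = [+0.0000, -0.0933, +0.2867, -0.6200]
|eigenvalues of T|: 0.9240, 0.1926, 0.1926, 0.0000.
spectral radius ρ = 0.9240; 0.9240 < 1, so it converges for any x₀.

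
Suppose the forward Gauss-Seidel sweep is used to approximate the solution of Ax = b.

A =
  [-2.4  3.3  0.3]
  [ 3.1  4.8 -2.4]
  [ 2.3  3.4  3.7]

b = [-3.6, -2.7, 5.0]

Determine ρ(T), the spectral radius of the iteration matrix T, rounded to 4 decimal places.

0.8456

Write A = D+L+U with D = diag(-2.4, 4.8, 3.7).
Gauss-Seidel: T = -(D+L)⁻¹U, row 0 first, T[0,1] = -(3.3)/(-2.4) = +1.3750; later rows by forward substitution.
  T[0,:] = [+0.0000 +1.3750 +0.1250]
  T[1,:] = [+0.0000 -0.8880 +0.4193]
  T[2,:] = [+0.0000 -0.0387 -0.4630]
|λ(T)| sorted: 0.8456, 0.5054, 0.0000.
ρ = 0.8456; 0.8456 < 1 ⇒ converges.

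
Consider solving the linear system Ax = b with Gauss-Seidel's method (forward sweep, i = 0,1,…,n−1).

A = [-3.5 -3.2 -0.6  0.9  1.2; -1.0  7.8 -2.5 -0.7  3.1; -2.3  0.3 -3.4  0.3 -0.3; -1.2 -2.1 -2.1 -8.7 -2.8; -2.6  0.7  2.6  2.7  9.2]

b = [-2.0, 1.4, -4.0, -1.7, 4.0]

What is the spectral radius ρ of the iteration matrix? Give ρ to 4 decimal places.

0.7695

Let D = diag(-3.5, 7.8, -3.4, -8.7, 9.2); L, U the strict triangles.
T_GS = -(D+L)⁻¹U: row 0 first, T[0,3] = -(0.9)/(-3.5) = +0.2571; later rows by forward substitution.
  T[0,:] = [+0.0000 -0.9143 -0.1714 +0.2571 +0.3429]
  T[1,:] = [+0.0000 -0.1172 +0.2985 +0.1227 -0.3535]
  T[2,:] = [+0.0000 +0.6081 +0.1423 -0.0749 -0.3514]
  T[3,:] = [+0.0000 +0.0076 -0.0828 -0.0470 -0.1990]
  T[4,:] = [+0.0000 -0.4236 -0.0871 +0.0983 +0.2815]
moduli |λ_i(T)| = 0.7695, 0.4840, 0.0795, 0.0795, 0.0000.
ρ(T) = max|λ| = 0.7695; 0.7695 < 1 ⇒ converges.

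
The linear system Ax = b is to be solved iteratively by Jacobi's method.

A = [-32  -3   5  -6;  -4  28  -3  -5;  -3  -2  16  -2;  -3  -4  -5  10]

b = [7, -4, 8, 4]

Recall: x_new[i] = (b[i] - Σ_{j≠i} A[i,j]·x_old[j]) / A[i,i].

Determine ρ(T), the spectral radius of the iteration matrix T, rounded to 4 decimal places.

Let D = diag(-32, 28, 16, 10); L, U the strict triangles.
Jacobi T = -D⁻¹(L+U): T[1,2] = -(-3)/(28) = +0.1071; T[1,1] = 0.
  T[0,:] = [+0.0000  -0.0938  +0.1562  -0.1875]
  T[1,:] = [+0.1429  +0.0000  +0.1071  +0.1786]
  T[2,:] = [+0.1875  +0.1250  +0.0000  +0.1250]
  T[3,:] = [+0.3000  +0.4000  +0.5000  +0.0000]
moduli |λ_i(T)| = 0.3239, 0.2652, 0.2652, 0.1522.
ρ = 0.3239; 0.3239 < 1 ⇒ converges.

0.3239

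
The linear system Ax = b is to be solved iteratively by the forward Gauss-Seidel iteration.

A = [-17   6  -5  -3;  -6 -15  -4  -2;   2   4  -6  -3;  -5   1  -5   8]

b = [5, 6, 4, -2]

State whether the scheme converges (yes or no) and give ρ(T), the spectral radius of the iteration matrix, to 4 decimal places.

Split A = D + L + U, D = diag(-17, -15, -6, 8).
GS T = -(D+L)⁻¹U: row 0 first, T[0,3] = -(-3)/(-17) = -0.1765; later rows by forward substitution.
  T[0,:] = [+0.0000 +0.3529 -0.2941 -0.1765]
  T[1,:] = [+0.0000 -0.1412 -0.1490 -0.0627]
  T[2,:] = [+0.0000 +0.0235 -0.1974 -0.6007]
  T[3,:] = [+0.0000 +0.2529 -0.2886 -0.4779]
eigenvalue magnitudes: 0.7071, 0.2658, 0.1565, 0.0000.
ρ(T) = max|λ| = 0.7071; 0.7071 < 1 ⇒ converges.

yes, ρ = 0.7071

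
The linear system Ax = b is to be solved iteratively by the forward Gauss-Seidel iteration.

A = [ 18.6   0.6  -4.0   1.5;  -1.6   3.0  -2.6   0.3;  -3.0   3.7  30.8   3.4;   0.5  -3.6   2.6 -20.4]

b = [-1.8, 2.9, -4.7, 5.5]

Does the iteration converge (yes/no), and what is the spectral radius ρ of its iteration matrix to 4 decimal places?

Write A = D+L+U with D = diag(18.6, 3, 30.8, -20.4).
Gauss-Seidel: T = -(D+L)⁻¹U, row 0 first, T[0,2] = -(-4)/(18.6) = +0.2151; later rows by forward substitution.
  T[0,:] = [+0.0000, -0.0323, +0.2151, -0.0806]
  T[1,:] = [+0.0000, -0.0172, +0.9814, -0.1430]
  T[2,:] = [+0.0000, -0.0011, -0.0969, -0.1011]
  T[3,:] = [+0.0000, +0.0021, -0.1803, +0.0104]
moduli |λ_i(T)| = 0.1885, 0.0892, 0.0045, 0.0000.
ρ(T) = max|λ| = 0.1885; 0.1885 < 1, so it converges for any x₀.

yes, ρ = 0.1885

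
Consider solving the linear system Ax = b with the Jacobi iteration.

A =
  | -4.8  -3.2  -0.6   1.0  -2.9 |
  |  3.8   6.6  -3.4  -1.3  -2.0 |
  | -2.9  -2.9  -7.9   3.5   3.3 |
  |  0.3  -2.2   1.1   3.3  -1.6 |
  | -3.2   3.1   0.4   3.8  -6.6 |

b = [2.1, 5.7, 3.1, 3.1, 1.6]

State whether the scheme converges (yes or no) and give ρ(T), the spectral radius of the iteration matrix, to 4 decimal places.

Split A = D + L + U, D = diag(-4.8, 6.6, -7.9, 3.3, -6.6).
Jacobi: T = -D⁻¹(L+U), T[4,3] = -(3.8)/(-6.6) = +0.5758; T[4,4] = 0.
  T[0,:] = [+0.0000, -0.6667, -0.1250, +0.2083, -0.6042]
  T[1,:] = [-0.5758, +0.0000, +0.5152, +0.1970, +0.3030]
  T[2,:] = [-0.3671, -0.3671, +0.0000, +0.4430, +0.4177]
  T[3,:] = [-0.0909, +0.6667, -0.3333, +0.0000, +0.4848]
  T[4,:] = [-0.4848, +0.4697, +0.0606, +0.5758, +0.0000]
eigenvalue magnitudes: 1.3220, 0.7598, 0.5478, 0.5478, 0.2209.
ρ = 1.3220; 1.3220 > 1 ⇒ diverges.

no, ρ = 1.3220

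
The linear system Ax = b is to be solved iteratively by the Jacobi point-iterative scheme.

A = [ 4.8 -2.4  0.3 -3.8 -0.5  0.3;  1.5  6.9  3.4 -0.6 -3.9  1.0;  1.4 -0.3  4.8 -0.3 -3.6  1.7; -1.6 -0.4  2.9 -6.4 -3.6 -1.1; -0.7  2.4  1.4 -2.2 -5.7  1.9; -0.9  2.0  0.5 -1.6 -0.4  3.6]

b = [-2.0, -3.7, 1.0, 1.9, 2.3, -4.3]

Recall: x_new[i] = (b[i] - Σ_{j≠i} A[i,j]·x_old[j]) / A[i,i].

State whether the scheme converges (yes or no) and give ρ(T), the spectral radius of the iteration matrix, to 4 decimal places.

no, ρ = 1.1801

Write A = D+L+U with D = diag(4.8, 6.9, 4.8, -6.4, -5.7, 3.6).
Jacobi: T = -D⁻¹(L+U), T[4,0] = -(-0.7)/(-5.7) = -0.1228; T[4,4] = 0.
  T[0,:] = [+0.0000, +0.5000, -0.0625, +0.7917, +0.1042, -0.0625]
  T[1,:] = [-0.2174, +0.0000, -0.4928, +0.0870, +0.5652, -0.1449]
  T[2,:] = [-0.2917, +0.0625, +0.0000, +0.0625, +0.7500, -0.3542]
  T[3,:] = [-0.2500, -0.0625, +0.4531, +0.0000, -0.5625, -0.1719]
  T[4,:] = [-0.1228, +0.4211, +0.2456, -0.3860, +0.0000, +0.3333]
  T[5,:] = [+0.2500, -0.5556, -0.1389, +0.4444, +0.1111, +0.0000]
|eigenvalues of T|: 1.1801, 0.6676, 0.6676, 0.4817, 0.4817, 0.3334.
ρ = 1.1801; 1.1801 > 1, so it fails to converge.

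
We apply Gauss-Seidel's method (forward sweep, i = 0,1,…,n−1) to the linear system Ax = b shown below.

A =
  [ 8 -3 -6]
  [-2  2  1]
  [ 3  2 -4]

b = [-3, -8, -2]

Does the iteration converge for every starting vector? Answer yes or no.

Split A = D + L + U, D = diag(8, 2, -4).
T_GS = -(D+L)⁻¹U: row 0 first, T[0,1] = -(-3)/(8) = +0.3750; later rows by forward substitution.
  T[0,:] = [+0.0000, +0.3750, +0.7500]
  T[1,:] = [+0.0000, +0.3750, +0.2500]
  T[2,:] = [+0.0000, +0.4688, +0.6875]
moduli |λ_i(T)| = 0.9075, 0.1550, 0.0000.
ρ(T) = max|λ| = 0.9075; 0.9075 < 1: convergent.

yes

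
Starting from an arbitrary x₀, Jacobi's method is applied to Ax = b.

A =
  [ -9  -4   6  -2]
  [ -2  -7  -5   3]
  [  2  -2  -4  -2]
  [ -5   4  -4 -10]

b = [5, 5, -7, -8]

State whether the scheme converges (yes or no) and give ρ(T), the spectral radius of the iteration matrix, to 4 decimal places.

no, ρ = 1.3993

Diagonal D = diag(-9, -7, -4, -10); L, U strict lower/upper.
Jacobi T = -D⁻¹(L+U): T[2,3] = -(-2)/(-4) = -0.5000; T[2,2] = 0.
  T[0,:] = [+0.0000, -0.4444, +0.6667, -0.2222]
  T[1,:] = [-0.2857, +0.0000, -0.7143, +0.4286]
  T[2,:] = [+0.5000, -0.5000, +0.0000, -0.5000]
  T[3,:] = [-0.5000, +0.4000, -0.4000, +0.0000]
eigenvalue magnitudes: 1.3993, 0.5913, 0.4246, 0.4246.
ρ(T) = max|λ| = 1.3993; 1.3993 > 1: divergent.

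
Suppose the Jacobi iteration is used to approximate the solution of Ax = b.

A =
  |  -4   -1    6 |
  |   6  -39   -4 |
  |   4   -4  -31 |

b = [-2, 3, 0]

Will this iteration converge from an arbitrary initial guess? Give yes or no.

Write A = D+L+U with D = diag(-4, -39, -31).
Jacobi T = -D⁻¹(L+U): T[2,1] = -(-4)/(-31) = -0.1290; T[2,2] = 0.
  T[0,:] = [+0.0000 -0.2500 +1.5000]
  T[1,:] = [+0.1538 +0.0000 -0.1026]
  T[2,:] = [+0.1290 -0.1290 +0.0000]
|λ(T)| sorted: 0.4735, 0.2493, 0.2242.
spectral radius ρ = 0.4735; 0.4735 < 1 ⇒ converges.

yes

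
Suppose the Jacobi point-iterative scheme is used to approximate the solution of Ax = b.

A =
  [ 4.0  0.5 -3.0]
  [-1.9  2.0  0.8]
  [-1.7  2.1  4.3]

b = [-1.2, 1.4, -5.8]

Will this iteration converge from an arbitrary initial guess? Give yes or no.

Let D = diag(4, 2, 4.3); L, U the strict triangles.
Jacobi: T = -D⁻¹(L+U), T[0,2] = -(-3)/(4) = +0.7500; T[0,0] = 0.
  T[0,:] = [+0.0000 -0.1250 +0.7500]
  T[1,:] = [+0.9500 +0.0000 -0.4000]
  T[2,:] = [+0.3953 -0.4884 +0.0000]
|eigenvalues of T|: 0.8670, 0.6153, 0.6153.
ρ = 0.8670; 0.8670 < 1: convergent.

yes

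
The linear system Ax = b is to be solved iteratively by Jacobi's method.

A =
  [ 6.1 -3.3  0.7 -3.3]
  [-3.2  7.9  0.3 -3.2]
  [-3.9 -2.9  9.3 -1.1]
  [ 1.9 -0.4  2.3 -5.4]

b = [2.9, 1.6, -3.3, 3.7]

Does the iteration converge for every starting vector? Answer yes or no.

yes

Write A = D+L+U with D = diag(6.1, 7.9, 9.3, -5.4).
Jacobi: T = -D⁻¹(L+U), T[1,0] = -(-3.2)/(7.9) = +0.4051; T[1,1] = 0.
  T[0,:] = [+0.0000  +0.5410  -0.1148  +0.5410]
  T[1,:] = [+0.4051  +0.0000  -0.0380  +0.4051]
  T[2,:] = [+0.4194  +0.3118  +0.0000  +0.1183]
  T[3,:] = [+0.3519  -0.0741  +0.4259  +0.0000]
|roots of det(T-λI)|: 0.8203, 0.4686, 0.3717, 0.3717.
spectral radius ρ = 0.8203; 0.8203 < 1: convergent.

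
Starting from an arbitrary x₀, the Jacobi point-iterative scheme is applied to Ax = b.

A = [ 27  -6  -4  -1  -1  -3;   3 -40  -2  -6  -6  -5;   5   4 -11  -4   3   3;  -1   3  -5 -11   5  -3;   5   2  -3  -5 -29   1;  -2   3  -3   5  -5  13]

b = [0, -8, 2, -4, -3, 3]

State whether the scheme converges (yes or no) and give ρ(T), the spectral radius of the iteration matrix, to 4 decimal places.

yes, ρ = 0.7449

Split A = D + L + U, D = diag(27, -40, -11, -11, -29, 13).
T_J = -D⁻¹(L+U): T[3,5] = -(-3)/(-11) = -0.2727; T[3,3] = 0.
  T[0,:] = [+0.0000 +0.2222 +0.1481 +0.0370 +0.0370 +0.1111]
  T[1,:] = [+0.0750 +0.0000 -0.0500 -0.1500 -0.1500 -0.1250]
  T[2,:] = [+0.4545 +0.3636 +0.0000 -0.3636 +0.2727 +0.2727]
  T[3,:] = [-0.0909 +0.2727 -0.4545 +0.0000 +0.4545 -0.2727]
  T[4,:] = [+0.1724 +0.0690 -0.1034 -0.1724 +0.0000 +0.0345]
  T[5,:] = [+0.1538 -0.2308 +0.2308 -0.3846 +0.3846 +0.0000]
|eigenvalues of T|: 0.7449, 0.4079, 0.4079, 0.3260, 0.1414, 0.0550.
ρ = 0.7449; 0.7449 < 1: convergent.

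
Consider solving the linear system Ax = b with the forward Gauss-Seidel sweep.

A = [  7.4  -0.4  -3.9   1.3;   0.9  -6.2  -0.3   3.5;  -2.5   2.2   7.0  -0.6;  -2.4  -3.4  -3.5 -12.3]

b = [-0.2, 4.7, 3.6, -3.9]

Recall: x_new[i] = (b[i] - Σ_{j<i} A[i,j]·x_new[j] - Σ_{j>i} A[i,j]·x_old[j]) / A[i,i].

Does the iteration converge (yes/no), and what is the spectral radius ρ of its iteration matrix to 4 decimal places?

yes, ρ = 0.2315

Write A = D+L+U with D = diag(7.4, -6.2, 7, -12.3).
T_GS = -(D+L)⁻¹U: row 0 first, T[0,2] = -(-3.9)/(7.4) = +0.5270; later rows by forward substitution.
  T[0,:] = [+0.0000  +0.0541  +0.5270  -0.1757]
  T[1,:] = [+0.0000  +0.0078  +0.0281  +0.5390]
  T[2,:] = [+0.0000  +0.0168  +0.1794  -0.1464]
  T[3,:] = [+0.0000  -0.0175  -0.1617  -0.0731]
|eigenvalues of T|: 0.2315, 0.1157, 0.0016, 0.0000.
ρ(T) = max|λ| = 0.2315; 0.2315 < 1: convergent.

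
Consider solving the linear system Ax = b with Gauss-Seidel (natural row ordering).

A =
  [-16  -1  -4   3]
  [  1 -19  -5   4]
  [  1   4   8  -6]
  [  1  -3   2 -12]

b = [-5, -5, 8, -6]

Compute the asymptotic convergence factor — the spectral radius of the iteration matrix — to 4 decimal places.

0.3386

Write A = D+L+U with D = diag(-16, -19, 8, -12).
Gauss-Seidel: T = -(D+L)⁻¹U, row 0 first, T[0,3] = -(3)/(-16) = +0.1875; later rows by forward substitution.
  T[0,:] = [+0.0000, -0.0625, -0.2500, +0.1875]
  T[1,:] = [+0.0000, -0.0033, -0.2763, +0.2204]
  T[2,:] = [+0.0000, +0.0095, +0.1694, +0.6164]
  T[3,:] = [+0.0000, -0.0028, +0.0765, +0.0633]
|eigenvalues of T|: 0.3386, 0.0551, 0.0551, 0.0000.
spectral radius ρ = 0.3386; 0.3386 < 1, so it converges for any x₀.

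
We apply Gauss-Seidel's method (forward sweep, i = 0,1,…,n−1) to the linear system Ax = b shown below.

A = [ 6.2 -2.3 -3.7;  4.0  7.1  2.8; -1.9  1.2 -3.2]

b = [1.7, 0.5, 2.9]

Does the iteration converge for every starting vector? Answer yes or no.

yes

Let D = diag(6.2, 7.1, -3.2); L, U the strict triangles.
Gauss-Seidel: T = -(D+L)⁻¹U, row 0 first, T[0,1] = -(-2.3)/(6.2) = +0.3710; later rows by forward substitution.
  T[0,:] = [+0.0000, +0.3710, +0.5968]
  T[1,:] = [+0.0000, -0.2090, -0.7306]
  T[2,:] = [+0.0000, -0.2986, -0.6283]
eigenvalue magnitudes: 0.9306, 0.0933, 0.0000.
spectral radius ρ = 0.9306; 0.9306 < 1, so it converges for any x₀.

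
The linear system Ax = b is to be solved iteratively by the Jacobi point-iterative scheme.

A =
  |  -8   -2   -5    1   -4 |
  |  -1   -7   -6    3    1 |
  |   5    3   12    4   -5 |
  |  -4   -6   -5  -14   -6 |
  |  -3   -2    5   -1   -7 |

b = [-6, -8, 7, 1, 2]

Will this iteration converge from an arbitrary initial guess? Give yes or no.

no

A = D + L + U where D = diag(-8, -7, 12, -14, -7).
Jacobi T = -D⁻¹(L+U): T[3,2] = -(-5)/(-14) = -0.3571; T[3,3] = 0.
  T[0,:] = [+0.0000 -0.2500 -0.6250 +0.1250 -0.5000]
  T[1,:] = [-0.1429 +0.0000 -0.8571 +0.4286 +0.1429]
  T[2,:] = [-0.4167 -0.2500 +0.0000 -0.3333 +0.4167]
  T[3,:] = [-0.2857 -0.4286 -0.3571 +0.0000 -0.4286]
  T[4,:] = [-0.4286 -0.2857 +0.7143 -0.1429 +0.0000]
eigenvalue magnitudes: 1.1386, 0.8376, 0.3318, 0.3318, 0.0253.
ρ = 1.1386; 1.1386 > 1 ⇒ diverges.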